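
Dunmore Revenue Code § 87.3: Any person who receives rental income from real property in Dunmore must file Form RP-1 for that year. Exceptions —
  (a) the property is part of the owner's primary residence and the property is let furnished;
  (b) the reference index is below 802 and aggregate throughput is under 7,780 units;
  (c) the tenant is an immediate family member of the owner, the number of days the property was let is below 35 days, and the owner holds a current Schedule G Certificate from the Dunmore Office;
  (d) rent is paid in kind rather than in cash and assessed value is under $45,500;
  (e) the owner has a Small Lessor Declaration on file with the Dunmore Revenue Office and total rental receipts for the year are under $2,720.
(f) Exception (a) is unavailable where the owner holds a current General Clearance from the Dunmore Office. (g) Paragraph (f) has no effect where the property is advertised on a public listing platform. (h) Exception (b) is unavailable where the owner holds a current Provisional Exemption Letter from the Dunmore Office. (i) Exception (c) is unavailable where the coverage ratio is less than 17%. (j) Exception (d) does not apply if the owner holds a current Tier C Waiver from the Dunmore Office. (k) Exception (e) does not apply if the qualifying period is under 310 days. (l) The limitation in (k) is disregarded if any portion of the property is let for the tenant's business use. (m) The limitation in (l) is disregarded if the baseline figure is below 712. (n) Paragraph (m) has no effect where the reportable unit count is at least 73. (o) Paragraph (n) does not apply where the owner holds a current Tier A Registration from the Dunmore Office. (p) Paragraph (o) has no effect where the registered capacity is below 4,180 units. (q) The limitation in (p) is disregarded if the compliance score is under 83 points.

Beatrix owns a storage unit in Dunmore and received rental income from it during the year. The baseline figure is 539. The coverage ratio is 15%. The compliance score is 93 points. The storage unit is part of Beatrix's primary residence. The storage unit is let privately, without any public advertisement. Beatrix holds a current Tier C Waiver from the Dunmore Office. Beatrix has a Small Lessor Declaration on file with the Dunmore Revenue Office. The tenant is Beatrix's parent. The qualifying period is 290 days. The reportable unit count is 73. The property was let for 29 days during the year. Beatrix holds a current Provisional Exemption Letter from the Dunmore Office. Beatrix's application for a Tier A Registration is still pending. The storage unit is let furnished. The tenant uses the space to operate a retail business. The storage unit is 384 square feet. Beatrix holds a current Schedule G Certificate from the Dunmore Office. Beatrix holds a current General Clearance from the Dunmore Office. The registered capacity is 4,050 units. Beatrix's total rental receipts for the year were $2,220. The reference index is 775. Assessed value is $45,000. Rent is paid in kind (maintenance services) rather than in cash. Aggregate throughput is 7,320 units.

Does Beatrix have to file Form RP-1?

No — exception (e) applies; Beatrix is not required to file Form RP-1.

Exception (a)'s conditions are all satisfied: the storage unit is part of the primary residence; the property is let furnished. But applying paragraphs (f)–(g): (f) operates against (a): a current General Clearance is held. (g) is not engaged (the property is let privately without advertisement), so (f) stands. Exception (a) does not apply.
Exception (b): the reference index is 775, below the 802 limit; aggregate throughput is 7,320 units, under the 7,780 units limit — every condition holds. But: (h) operates against (b): a current Provisional Exemption Letter is held. Exception (b) does not apply.
Exception (c): the tenant is an immediate family member; the number of days the property was let is 29 days, below the 35 days limit; a current Schedule G Certificate is held — every condition holds. However, paragraph (i) must be considered: (i) operates against (c): the coverage ratio is 15%, less than the 17% limit. So (c) is unavailable.
Exception (d): rent is paid in kind; assessed value is $45,000, under the $45,500 limit — every condition holds. But applying paragraph (j): (j) applies — a current Tier C Waiver is held. Exception (d) does not apply.
All of (e)'s requirements are met (a Small Lessor Declaration is on file; total rental receipts for the year are $2,220, under the $2,720 limit). Applying paragraphs (k)–(q): (k) applies (the qualifying period is 290 days, under the 310 days limit), but is itself disapplied by (l): (l) operates against (k): the space is let for business use. (m) would limit (l) — the baseline figure is 539, below the 712 limit — but (n) sets (m) aside: (n) operates against (m): the reportable unit count is 73, meeting the 73 threshold. (o) is not triggered (there is no Tier A Registration in force), so (n) stands. Exception (e) stands.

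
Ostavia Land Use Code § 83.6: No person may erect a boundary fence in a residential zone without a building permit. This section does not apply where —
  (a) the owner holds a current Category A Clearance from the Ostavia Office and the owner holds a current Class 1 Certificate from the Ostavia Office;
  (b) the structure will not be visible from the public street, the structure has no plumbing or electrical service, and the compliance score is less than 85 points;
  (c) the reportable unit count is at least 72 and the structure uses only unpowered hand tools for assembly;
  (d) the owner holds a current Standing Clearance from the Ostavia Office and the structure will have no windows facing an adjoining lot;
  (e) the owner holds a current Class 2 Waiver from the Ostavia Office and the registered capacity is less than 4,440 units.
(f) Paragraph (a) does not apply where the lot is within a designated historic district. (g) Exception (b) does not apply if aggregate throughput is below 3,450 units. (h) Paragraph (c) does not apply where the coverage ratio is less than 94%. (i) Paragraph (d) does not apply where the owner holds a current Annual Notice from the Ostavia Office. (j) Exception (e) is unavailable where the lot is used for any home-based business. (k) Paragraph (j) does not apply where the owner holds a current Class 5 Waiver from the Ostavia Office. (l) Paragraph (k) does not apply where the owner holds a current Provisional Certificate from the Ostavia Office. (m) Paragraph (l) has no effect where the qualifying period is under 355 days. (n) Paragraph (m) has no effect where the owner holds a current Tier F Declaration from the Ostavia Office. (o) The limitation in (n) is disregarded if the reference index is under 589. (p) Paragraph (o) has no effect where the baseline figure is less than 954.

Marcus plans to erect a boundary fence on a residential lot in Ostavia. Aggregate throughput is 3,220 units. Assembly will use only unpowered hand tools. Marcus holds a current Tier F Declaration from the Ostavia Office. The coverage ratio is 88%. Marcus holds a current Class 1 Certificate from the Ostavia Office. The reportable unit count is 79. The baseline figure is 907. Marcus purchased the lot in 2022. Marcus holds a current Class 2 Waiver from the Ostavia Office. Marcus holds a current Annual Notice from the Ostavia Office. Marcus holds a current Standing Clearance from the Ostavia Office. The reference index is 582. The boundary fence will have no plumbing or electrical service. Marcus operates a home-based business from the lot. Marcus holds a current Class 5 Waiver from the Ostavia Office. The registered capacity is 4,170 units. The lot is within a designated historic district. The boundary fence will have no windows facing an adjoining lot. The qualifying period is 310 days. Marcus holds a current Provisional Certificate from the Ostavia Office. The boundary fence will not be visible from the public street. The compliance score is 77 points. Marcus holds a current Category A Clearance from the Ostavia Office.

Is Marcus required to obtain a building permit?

Yes — Marcus must obtain a building permit.

Exception (a)'s conditions are all satisfied: a current Category A Clearance is held; a current Class 1 Certificate is held. But: (f) applies — the lot is in a historic district. Exception (a) does not apply.
Exception (b): the structure will not be visible from the street; there is no plumbing or electrical service; the compliance score is 77 points, less than the 85 points limit — every condition holds. But: (g) operates — aggregate throughput is 3,220 units, below the 3,450 units limit. So (b) is unavailable.
All of (c)'s requirements are met (the reportable unit count is 79, meeting the 72 threshold; assembly uses only hand tools). However, paragraph (h) must be considered: (h) operates against (c): the coverage ratio is 88%, less than the 94% limit. (c) is therefore removed.
All of (d)'s requirements are met (a current Standing Clearance is held; no windows face an adjoining lot). Turning to paragraph (i): (i) is triggered — a current Annual Notice is held. (d) is therefore removed.
All of (e)'s requirements are met (a current Class 2 Waiver is held; the registered capacity is 4,170 units, less than the 4,440 units limit). Turning to paragraphs (j)–(p): (j) operates against (e): a home-based business operates on the lot. (k) would limit (j) — a current Class 5 Waiver is held — but (l) sets (k) aside: (l) operates against (k): a current Provisional Certificate is held. (m) is engaged (the qualifying period is 310 days, under the 355 days limit), but yields to (n): (n) operates — a current Tier F Declaration is held. (o) is triggered (the reference index is 582, under the 589 limit), but is itself disapplied by (p): (p) is engaged — the baseline figure is 907, less than the 954 limit. Exception (e) does not apply.
No exception displaces § 83.6.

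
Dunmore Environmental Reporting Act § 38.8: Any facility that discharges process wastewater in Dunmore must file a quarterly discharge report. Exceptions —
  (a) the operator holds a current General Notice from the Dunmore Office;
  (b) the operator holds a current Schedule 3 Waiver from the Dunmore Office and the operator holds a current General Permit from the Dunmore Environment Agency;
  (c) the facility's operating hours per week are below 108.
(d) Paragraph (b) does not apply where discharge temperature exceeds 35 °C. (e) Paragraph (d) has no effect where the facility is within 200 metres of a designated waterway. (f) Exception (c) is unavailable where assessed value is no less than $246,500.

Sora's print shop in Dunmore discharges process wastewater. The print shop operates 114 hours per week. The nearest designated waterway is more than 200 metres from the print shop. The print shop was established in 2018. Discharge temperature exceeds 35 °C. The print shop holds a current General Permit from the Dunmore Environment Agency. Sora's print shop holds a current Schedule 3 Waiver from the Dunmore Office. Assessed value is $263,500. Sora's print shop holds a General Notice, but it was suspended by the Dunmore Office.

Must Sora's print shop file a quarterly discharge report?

Exception (a) does not apply: the General Notice is not current.
Exception (b): a current Schedule 3 Waiver is held; a current General Permit is held — every condition holds. But applying paragraphs (d)–(e): (d) applies — discharge temperature exceeds 35 °C. (e) does not operate here (the print shop is more than 200 m from any designated waterway), so (d) stands. Exception (b) does not apply.
Exception (c) fails — the facility's operating hours per week are 114, not below 108.
No exception applies. The general rule governs.

Yes — Sora's print shop must file a quarterly discharge report.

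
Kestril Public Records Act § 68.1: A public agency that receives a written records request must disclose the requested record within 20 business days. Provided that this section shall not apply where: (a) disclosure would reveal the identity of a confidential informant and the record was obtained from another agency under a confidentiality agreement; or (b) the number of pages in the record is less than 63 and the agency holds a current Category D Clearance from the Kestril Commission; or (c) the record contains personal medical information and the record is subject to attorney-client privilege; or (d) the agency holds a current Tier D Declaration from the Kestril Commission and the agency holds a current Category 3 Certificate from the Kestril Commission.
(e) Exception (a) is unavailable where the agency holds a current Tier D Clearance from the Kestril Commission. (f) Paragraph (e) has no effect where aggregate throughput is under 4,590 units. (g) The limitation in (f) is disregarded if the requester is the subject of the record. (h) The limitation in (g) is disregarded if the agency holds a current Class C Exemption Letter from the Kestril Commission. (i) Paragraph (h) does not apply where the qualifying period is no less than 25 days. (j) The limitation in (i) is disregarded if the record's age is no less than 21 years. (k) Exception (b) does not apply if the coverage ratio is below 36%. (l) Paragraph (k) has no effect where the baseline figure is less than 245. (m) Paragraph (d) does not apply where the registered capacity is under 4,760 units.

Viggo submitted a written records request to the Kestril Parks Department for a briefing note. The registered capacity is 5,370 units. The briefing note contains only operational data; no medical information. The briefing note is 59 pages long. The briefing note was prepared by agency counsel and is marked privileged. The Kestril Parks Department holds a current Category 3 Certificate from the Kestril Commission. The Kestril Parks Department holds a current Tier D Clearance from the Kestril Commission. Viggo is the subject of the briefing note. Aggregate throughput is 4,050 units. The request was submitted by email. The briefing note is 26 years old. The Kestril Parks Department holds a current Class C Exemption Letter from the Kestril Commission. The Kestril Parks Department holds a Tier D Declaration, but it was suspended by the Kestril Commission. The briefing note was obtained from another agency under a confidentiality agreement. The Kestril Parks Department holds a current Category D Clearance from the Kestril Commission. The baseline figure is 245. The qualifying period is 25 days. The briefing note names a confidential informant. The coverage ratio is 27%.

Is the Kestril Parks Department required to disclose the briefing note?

All of (a)'s requirements are met (the briefing note names a confidential informant; the briefing note was obtained under a confidentiality agreement). As to paragraphs (e)–(j): (e) applies (a current Tier D Clearance is held), but is overridden by (f): (f) operates against (e): aggregate throughput is 4,050 units, under the 4,590 units limit. (g) would limit (f) — Viggo is the subject of the briefing note — but (h) sets (g) aside: (h) operates against (g): a current Class C Exemption Letter is held. (i) would limit (h) — the qualifying period is 25 days, meeting the 25 days threshold — but (j) sets (i) aside: (j) operates against (i): the record's age is 26 years, meeting the 21 years threshold. (a) remains available.
Exception (b): the number of pages in the record is 59, less than the 63 limit; a current Category D Clearance is held — every condition holds. Turning to paragraphs (k)–(l): (k) operates against (b): the coverage ratio is 27%, below the 36% limit. (l) is inapplicable (the baseline figure is 245, not less than 245), so (k) stands. Exception (b) does not apply.
Exception (c) fails — the briefing note contains only operational data.
Exception (d) requires that the agency holds a current Tier D Declaration from the Kestril Commission; but the Tier D Declaration is not current, so (d) is unavailable.

No — exception (a) applies; the Kestril Parks Department is not required to disclose the briefing note.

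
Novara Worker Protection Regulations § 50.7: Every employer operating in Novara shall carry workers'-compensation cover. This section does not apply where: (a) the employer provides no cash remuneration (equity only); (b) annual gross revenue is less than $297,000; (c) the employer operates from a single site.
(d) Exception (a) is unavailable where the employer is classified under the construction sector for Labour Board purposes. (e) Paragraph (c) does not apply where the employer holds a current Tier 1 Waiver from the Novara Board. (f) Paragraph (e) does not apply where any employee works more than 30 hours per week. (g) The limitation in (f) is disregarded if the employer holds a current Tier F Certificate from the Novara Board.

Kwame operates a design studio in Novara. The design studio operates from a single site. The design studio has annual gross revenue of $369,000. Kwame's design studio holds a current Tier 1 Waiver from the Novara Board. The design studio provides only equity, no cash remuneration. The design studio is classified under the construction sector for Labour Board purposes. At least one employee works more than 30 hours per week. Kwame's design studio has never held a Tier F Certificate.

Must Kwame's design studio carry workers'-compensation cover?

No — exception (c) applies; Kwame's design studio is not required to carry workers'-compensation cover.

Exception (a)'s conditions are all satisfied: remuneration is equity-only. But applying paragraph (d): (d) operates against (a): the design studio is classified under the construction sector. (a) is therefore removed.
Exception (b) does not apply: annual gross revenue is $369,000, not less than $297,000.
All of (c)'s requirements are met (the employer operates from a single site). Applying paragraphs (e)–(g): (e) is engaged (a current Tier 1 Waiver is held), but is displaced by (f): (f) operates against (e): at least one employee exceeds 30 hours/week. (g) is not engaged (no current Tier F Certificate is held), so (f) stands. Exception (c) stands.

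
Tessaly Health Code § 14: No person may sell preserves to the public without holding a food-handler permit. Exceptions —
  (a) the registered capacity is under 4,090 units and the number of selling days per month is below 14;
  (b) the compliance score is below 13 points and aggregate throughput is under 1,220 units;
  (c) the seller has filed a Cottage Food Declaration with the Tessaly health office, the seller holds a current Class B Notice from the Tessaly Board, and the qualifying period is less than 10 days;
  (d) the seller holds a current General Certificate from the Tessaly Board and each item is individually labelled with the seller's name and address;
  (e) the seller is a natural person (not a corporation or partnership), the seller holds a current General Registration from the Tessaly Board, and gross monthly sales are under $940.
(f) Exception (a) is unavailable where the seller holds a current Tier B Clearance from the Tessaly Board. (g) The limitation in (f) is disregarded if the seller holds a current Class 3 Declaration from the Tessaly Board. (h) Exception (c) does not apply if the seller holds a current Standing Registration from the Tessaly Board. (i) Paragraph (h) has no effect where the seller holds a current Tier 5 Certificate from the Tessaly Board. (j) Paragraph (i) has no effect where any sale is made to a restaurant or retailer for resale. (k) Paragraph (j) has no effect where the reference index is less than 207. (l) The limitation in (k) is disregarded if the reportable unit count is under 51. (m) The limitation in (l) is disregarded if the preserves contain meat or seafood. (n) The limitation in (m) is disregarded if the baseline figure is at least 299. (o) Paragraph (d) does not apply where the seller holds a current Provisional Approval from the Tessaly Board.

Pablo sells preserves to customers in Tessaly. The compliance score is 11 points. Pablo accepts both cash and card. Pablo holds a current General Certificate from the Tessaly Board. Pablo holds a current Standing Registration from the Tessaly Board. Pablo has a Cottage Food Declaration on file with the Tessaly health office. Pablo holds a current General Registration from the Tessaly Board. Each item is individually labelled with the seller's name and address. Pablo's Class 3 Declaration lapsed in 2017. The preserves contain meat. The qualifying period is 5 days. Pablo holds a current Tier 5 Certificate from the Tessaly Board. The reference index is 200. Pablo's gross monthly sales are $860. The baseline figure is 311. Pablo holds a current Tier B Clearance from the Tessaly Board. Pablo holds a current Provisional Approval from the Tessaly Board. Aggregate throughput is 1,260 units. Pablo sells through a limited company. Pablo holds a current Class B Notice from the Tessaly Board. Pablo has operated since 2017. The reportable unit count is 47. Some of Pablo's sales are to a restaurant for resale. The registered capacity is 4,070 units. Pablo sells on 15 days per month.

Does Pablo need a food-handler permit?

Yes — Pablo must hold a food-handler permit.

Exception (a) requires that the number of selling days per month is below 14; but the number of selling days per month is 15, not below 14, so (a) is unavailable.
Exception (b) requires that aggregate throughput is under 1,220 units; but aggregate throughput is 1,260 units, not under 1,220 units, so (b) is unavailable.
Exception (c) is satisfied on its face — a Cottage Food Declaration is on file; a current Class B Notice is held; the qualifying period is 5 days, less than the 10 days limit. But applying paragraphs (h)–(n): (h) operates against (c): a current Standing Registration is held. (i) applies (a current Tier 5 Certificate is held), but is displaced by (j): (j) operates against (i): some sales are to a restaurant for resale. (k) applies (the reference index is 200, less than the 207 limit), but is set aside by (l): (l) is triggered — the reportable unit count is 47, under the 51 limit. (m) would limit (l) — the preserves contain meat — but (n) sets (m) aside: (n) is triggered — the baseline figure is 311, meeting the 299 threshold. Exception (c) does not apply.
Exception (d): a current General Certificate is held; items are individually labelled — every condition holds. But applying paragraph (o): (o) operates against (d): a current Provisional Approval is held. (d) is therefore removed.
Exception (e) does not apply: the seller operates through a limited company.
None of the exceptions is available; § 14 applies in full.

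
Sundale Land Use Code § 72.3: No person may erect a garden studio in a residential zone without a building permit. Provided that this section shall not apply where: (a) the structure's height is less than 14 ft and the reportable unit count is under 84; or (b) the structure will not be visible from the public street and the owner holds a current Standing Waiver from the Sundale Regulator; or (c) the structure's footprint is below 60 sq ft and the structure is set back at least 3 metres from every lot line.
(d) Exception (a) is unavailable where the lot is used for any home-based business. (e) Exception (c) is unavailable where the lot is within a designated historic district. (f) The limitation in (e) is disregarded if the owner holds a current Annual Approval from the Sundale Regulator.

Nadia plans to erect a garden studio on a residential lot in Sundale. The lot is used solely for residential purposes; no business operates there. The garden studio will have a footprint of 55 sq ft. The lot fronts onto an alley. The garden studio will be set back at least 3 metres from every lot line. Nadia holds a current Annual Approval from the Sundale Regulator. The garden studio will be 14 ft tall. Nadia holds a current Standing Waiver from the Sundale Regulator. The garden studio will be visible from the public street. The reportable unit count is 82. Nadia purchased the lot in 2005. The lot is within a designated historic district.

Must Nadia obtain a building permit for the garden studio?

Exception (a) requires that the structure's height is less than 14 ft; but the structure's height is 14 ft, not less than 14 ft, so (a) is unavailable.
Exception (b) does not apply: the structure will be visible from the street.
Exception (c) is satisfied on its face — the structure's footprint is 55 sq ft, below the 60 sq ft limit; the setback is at least 3 m on every side. As to paragraphs (e)–(f): (e) is engaged (the lot is in a historic district), but is set aside by (f): (f) operates against (e): a current Annual Approval is held. (c) remains available.

No — exception (c) applies; Nadia does not need a building permit.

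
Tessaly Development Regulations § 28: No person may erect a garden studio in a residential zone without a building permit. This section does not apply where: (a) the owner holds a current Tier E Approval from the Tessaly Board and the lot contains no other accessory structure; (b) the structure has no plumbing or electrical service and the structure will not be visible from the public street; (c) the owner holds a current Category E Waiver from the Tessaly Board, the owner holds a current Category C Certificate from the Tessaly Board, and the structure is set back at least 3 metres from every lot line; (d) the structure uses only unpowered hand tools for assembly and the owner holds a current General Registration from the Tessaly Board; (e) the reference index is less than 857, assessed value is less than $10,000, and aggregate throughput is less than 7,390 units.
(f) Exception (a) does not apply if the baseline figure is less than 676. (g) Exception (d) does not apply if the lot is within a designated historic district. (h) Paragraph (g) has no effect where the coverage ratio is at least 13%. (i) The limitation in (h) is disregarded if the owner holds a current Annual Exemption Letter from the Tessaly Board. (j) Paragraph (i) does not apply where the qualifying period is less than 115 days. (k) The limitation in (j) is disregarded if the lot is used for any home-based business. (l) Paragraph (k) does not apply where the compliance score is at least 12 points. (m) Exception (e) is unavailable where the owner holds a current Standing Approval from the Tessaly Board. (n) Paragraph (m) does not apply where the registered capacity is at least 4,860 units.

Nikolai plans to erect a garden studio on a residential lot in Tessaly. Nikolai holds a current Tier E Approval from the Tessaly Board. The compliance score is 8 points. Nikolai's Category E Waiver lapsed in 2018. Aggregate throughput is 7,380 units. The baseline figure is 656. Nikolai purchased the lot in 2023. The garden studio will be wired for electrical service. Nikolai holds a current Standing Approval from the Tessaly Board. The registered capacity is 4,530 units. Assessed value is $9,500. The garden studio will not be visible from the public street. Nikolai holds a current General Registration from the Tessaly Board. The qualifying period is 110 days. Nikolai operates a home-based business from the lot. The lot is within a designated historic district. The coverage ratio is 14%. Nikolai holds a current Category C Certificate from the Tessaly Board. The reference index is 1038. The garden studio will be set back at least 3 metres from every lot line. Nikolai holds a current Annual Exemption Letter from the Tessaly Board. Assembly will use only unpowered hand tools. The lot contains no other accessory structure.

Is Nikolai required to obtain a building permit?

Exception (a): a current Tier E Approval is held; the lot has no other accessory structure — every condition holds. But: (f) is triggered — the baseline figure is 656, less than the 676 limit. (a) is therefore removed.
Exception (b) fails — electrical service is planned.
Exception (c) requires that the owner holds a current Category E Waiver from the Tessaly Board; but no current Category E Waiver is held, so (c) is unavailable.
All of (d)'s requirements are met (assembly uses only hand tools; a current General Registration is held). However, paragraphs (g)–(l) must be considered: (g) operates — the lot is in a historic district. (h) operates (the coverage ratio is 14%, meeting the 13% threshold), but is displaced by (i): (i) is triggered — a current Annual Exemption Letter is held. (j) would limit (i) — the qualifying period is 110 days, less than the 115 days limit — but (k) sets (j) aside: (k) is triggered — a home-based business operates on the lot. (l) is not engaged (the compliance score is 8 points, short of 12 points), so (k) stands. So (d) is unavailable.
Exception (e) requires that the reference index is less than 857; but the reference index is 1,038, not less than 857, so (e) is unavailable.
No exception is made out. Nikolai falls within the general rule.

Yes — Nikolai must obtain a building permit.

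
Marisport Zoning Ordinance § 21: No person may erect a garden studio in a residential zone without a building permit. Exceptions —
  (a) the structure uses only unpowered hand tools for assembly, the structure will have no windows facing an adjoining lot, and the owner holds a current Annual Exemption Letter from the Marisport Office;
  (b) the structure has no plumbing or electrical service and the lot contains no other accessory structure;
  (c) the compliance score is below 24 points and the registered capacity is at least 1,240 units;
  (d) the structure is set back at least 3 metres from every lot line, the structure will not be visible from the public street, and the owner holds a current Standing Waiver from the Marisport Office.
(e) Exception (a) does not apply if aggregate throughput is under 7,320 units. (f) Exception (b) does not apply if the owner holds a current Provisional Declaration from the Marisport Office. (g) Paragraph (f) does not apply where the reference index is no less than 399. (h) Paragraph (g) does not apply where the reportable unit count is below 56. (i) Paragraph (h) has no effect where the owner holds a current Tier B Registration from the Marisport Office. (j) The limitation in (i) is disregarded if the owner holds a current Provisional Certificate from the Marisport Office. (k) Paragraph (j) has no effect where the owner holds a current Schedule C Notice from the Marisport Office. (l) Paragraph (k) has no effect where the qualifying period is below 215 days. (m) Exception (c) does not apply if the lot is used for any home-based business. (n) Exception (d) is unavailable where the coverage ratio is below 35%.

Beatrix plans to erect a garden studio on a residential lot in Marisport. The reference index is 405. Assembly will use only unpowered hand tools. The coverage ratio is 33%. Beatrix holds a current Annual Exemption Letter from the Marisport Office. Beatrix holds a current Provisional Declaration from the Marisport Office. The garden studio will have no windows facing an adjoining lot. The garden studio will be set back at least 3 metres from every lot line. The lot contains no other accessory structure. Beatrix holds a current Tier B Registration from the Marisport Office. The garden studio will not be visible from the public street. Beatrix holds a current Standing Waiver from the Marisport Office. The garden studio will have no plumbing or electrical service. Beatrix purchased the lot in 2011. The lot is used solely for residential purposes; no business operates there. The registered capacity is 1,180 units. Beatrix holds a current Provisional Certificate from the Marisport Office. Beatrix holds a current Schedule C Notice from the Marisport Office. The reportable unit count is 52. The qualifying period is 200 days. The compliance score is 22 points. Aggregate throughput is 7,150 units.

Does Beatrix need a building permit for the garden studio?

All of (a)'s requirements are met (assembly uses only hand tools; no windows face an adjoining lot; a current Annual Exemption Letter is held). Turning to paragraph (e): (e) operates against (a): aggregate throughput is 7,150 units, under the 7,320 units limit. So (a) is unavailable.
Exception (b) is satisfied on its face — there is no plumbing or electrical service; the lot has no other accessory structure. Turning to paragraphs (f)–(l): (f) operates against (b): a current Provisional Declaration is held. (g) would limit (f) — the reference index is 405, meeting the 399 threshold — but (h) sets (g) aside: (h) operates — the reportable unit count is 52, below the 56 limit. (i) would limit (h) — a current Tier B Registration is held — but (j) sets (i) aside: (j) operates against (i): a current Provisional Certificate is held. (k) would limit (j) — a current Schedule C Notice is held — but (l) sets (k) aside: (l) applies — the qualifying period is 200 days, below the 215 days limit. Exception (b) does not apply.
Exception (c) requires that the registered capacity is at least 1,240 units; but the registered capacity is 1,180 units, short of 1,240 units, so (c) is unavailable.
Exception (d)'s conditions are all satisfied: the setback is at least 3 m on every side; the structure will not be visible from the street; a current Standing Waiver is held. But applying paragraph (n): (n) operates against (d): the coverage ratio is 33%, below the 35% limit. (d) is therefore removed.
Every exception is unavailable, so the rule governs.

Yes — Beatrix must obtain a building permit.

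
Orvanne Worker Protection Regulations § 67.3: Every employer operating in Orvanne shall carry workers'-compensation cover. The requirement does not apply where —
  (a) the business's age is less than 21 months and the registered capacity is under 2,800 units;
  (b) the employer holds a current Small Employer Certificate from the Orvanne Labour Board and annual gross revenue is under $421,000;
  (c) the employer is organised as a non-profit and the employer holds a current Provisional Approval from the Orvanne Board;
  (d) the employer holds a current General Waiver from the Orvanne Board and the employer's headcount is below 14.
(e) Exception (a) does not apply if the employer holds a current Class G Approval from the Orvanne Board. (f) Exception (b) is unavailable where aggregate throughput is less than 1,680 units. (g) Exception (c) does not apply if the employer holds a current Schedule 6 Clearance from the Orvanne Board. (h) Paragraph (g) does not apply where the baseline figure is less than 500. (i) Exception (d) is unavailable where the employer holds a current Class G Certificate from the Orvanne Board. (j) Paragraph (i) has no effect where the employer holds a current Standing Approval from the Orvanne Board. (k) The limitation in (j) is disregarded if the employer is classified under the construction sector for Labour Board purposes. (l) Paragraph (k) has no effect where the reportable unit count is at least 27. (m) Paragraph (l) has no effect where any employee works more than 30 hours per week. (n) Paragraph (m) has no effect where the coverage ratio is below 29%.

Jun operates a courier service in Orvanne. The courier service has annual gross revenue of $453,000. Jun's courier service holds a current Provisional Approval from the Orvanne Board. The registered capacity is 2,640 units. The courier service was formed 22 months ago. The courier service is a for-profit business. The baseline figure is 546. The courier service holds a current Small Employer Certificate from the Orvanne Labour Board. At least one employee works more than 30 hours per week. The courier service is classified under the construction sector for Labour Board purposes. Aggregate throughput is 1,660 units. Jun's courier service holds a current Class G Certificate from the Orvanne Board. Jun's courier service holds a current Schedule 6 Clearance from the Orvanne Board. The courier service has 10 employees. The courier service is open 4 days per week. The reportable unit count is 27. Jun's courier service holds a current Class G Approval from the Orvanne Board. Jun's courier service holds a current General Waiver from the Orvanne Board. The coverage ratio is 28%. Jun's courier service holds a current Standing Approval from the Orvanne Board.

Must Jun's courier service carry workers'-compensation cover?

Exception (a) fails — the business's age is 22 months, not less than 21 months.
Exception (b) does not apply: annual gross revenue is $453,000, not under $421,000.
Exception (c) fails — the employer is for-profit.
All of (d)'s requirements are met (a current General Waiver is held; the employer's headcount is 10, below the 14 limit). As to paragraphs (i)–(n): (i) would limit (d) — a current Class G Certificate is held — but (j) sets (i) aside: (j) operates against (i): a current Standing Approval is held. (k) would limit (j) — the courier service is classified under the construction sector — but (l) sets (k) aside: (l) is engaged — the reportable unit count is 27, meeting the 27 threshold. (m) would limit (l) — at least one employee exceeds 30 hours/week — but (n) sets (m) aside: (n) is engaged — the coverage ratio is 28%, below the 29% limit. (d) remains available.

No — exception (d) applies; Jun's courier service is not required to carry workers'-compensation cover.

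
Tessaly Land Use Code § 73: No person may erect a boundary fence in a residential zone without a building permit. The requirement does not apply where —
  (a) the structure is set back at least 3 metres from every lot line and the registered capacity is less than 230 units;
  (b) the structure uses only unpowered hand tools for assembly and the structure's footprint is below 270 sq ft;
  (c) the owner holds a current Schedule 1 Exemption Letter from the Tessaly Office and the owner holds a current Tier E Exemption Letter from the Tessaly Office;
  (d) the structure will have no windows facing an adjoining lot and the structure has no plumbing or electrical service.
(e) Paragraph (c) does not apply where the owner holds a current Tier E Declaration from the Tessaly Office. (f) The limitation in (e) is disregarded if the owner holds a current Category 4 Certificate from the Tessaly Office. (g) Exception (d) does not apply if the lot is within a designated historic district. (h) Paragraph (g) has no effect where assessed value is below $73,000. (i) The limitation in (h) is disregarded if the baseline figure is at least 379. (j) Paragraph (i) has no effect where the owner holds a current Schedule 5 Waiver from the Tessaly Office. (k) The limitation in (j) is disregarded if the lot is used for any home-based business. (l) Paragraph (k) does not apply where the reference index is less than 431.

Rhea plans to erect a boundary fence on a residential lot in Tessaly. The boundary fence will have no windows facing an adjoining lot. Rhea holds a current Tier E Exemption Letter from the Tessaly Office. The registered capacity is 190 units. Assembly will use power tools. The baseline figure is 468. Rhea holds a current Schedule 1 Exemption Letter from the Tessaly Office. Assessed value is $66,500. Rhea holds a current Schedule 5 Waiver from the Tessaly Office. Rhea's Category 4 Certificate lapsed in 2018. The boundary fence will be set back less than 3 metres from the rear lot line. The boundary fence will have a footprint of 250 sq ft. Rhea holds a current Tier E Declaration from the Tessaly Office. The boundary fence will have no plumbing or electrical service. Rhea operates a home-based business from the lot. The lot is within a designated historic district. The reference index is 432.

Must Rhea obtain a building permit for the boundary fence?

Exception (a) fails — the rear setback is under 3 m.
Exception (b) does not apply: assembly uses power tools.
All of (c)'s requirements are met (a current Schedule 1 Exemption Letter is held; a current Tier E Exemption Letter is held). However, paragraphs (e)–(f) must be considered: (e) applies — a current Tier E Declaration is held. (f), which would lift (e), does not operate here — the Category 4 Certificate is not current. Exception (c) does not apply.
All of (d)'s requirements are met (no windows face an adjoining lot; there is no plumbing or electrical service). However, paragraphs (g)–(l) must be considered: (g) operates against (d): the lot is in a historic district. (h) operates (assessed value is $66,500, below the $73,000 limit), but is displaced by (i): (i) applies — the baseline figure is 468, meeting the 379 threshold. (j) would limit (i) — a current Schedule 5 Waiver is held — but (k) sets (j) aside: (k) operates against (j): a home-based business operates on the lot. (l) is inapplicable (the reference index is 432, not less than 431), so (k) stands. So (d) is unavailable.
No exception displaces § 73.

Yes — Rhea must obtain a building permit.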